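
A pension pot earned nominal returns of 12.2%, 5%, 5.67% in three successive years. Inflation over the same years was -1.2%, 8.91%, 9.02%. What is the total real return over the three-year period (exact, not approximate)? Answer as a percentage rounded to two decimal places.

Compound the nominal returns: 1.1220 × 1.0500 × 1.0567 = 1.244898.
Compound inflation: 0.9880 × 1.0891 × 1.0902 = 1.173089.
Deflate: 1.244898 / 1.173089 = 1.061214.
Total real return = 1.061214 − 1 → 6.12%.

6.12%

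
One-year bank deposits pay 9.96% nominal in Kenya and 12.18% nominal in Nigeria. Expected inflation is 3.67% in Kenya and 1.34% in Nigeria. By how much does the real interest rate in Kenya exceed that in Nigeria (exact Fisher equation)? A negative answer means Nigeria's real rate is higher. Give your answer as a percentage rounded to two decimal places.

Kenya: (1 + 0.0996)/(1 + 0.0367) − 1 = 6.0673%
Nigeria: (1 + 0.1218)/(1 + 0.0134) − 1 = 10.6967%
Differential = 6.0673% − 10.6967% = -4.6293% → -4.63%.

-4.63%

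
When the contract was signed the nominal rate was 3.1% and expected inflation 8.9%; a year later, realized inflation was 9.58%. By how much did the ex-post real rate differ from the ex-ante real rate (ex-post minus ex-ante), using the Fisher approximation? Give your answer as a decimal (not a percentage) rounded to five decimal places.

-0.00680

Ex-ante: 3.1% − 8.9% = -5.800%
Ex-post: 3.1% − 9.58% = -6.480%
Difference (ex-post − ex-ante) = -0.6800% → -0.00680.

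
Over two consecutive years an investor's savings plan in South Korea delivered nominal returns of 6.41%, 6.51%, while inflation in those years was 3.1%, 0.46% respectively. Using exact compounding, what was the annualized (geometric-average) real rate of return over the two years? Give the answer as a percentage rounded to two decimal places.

4.61%

Nominal growth factor = 1.0641 × 1.0651 = 1.13337291
Price-level growth factor = 1.0310 × 1.0046 = 1.03574260
Real growth factor = 1.13337291 / 1.03574260 = 1.09426117
Annualized real rate = 1.09426117^(1/2) − 1 = 4.6069% → 4.61%.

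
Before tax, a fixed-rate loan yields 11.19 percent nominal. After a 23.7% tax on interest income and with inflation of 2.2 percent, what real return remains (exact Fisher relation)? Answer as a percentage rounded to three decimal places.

After-tax nominal return = 11.19% × (1 − 0.237) = 8.53797%.
1 + r = 1.0853797 / 1.02200 = 1.0620154
After-tax real rate = 1.0620154 − 1 → 6.202%.

6.202%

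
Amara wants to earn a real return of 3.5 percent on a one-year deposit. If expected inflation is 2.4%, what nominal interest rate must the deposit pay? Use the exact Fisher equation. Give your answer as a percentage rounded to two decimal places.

5.98%

(1 + i) = (1 + r)(1 + π) = 1.03500 × 1.02400 = 1.05984
i = 1.05984 − 1, so the required nominal rate is 5.98%.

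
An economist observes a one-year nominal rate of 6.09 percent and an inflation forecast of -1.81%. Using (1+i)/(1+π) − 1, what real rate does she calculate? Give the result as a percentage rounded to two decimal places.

By the Fisher relation, 1 + r = (1 + i)/(1 + π).
1 + r = 1.06090 / 0.98190 = 1.080456
r = 1.080456 − 1 = 8.0456%, i.e. 8.05%.

8.05%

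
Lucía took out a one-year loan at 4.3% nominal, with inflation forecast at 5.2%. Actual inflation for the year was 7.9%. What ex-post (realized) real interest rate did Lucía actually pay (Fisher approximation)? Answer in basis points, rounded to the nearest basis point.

-360 basis points

Ex-post: 4.3% − 7.9% = -3.600%
So the realized real rate is -360 basis points.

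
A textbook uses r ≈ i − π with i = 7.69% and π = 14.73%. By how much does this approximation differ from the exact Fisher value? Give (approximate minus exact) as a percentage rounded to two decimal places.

Approximate: r ≈ 7.690% − 14.730% = -7.0400%
Exact: (1 + 0.0769)/(1 + 0.1473) − 1 = -6.1361%
Error = -7.0400% − (-6.1361%) = -0.9039% → -0.90%.

-0.90%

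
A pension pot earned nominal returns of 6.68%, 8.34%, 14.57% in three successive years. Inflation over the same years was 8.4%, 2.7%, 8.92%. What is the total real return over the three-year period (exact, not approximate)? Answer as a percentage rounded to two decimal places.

Nominal growth factor = 1.0668 × 1.0834 × 1.1457 = 1.324167
Price-level growth factor = 1.0840 × 1.0270 × 1.0892 = 1.212572
Real growth factor = 1.324167 / 1.212572 = 1.092032
Total real return = 1.092032 − 1 → 9.20%.

9.20%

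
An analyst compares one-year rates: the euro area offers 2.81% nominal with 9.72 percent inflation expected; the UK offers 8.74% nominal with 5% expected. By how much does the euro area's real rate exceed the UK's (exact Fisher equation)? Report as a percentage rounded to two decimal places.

-9.86%

The euro area: (1 + 0.0281)/(1 + 0.0972) − 1 = -6.2978%
The UK: (1 + 0.0874)/(1 + 0.0500) − 1 = 3.5619%
Differential = -6.2978% − 3.5619% = -9.8598% → -9.86%.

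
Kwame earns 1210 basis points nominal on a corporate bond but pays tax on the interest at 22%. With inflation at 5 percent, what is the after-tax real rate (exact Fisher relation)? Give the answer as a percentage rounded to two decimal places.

After-tax nominal return = 12.1% × (1 − 0.22) = 9.4380%.
1 + r = 1.09438 / 1.05000 = 1.042267
After-tax real rate = 1.042267 − 1 → 4.23%.

4.23%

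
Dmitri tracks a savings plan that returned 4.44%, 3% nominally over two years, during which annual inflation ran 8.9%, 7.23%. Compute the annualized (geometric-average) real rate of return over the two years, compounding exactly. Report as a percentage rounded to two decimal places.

-4.02%

Compound the nominal returns: 1.0444 × 1.0300 = 1.07573200.
Compound inflation: 1.0890 × 1.0723 = 1.16773470.
Deflate: 1.07573200 / 1.16773470 = 0.92121267.
Annualized real rate = 0.92121267^(1/2) − 1 = -4.0202% → -4.02%.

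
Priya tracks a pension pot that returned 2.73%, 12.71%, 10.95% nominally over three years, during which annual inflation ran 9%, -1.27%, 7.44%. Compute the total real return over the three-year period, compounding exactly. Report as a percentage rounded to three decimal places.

11.108%

Nominal growth factor = 1.0273 × 1.1271 × 1.1095 = 1.284657
Price-level growth factor = 1.0900 × 0.9873 × 1.0744 = 1.156223
Real growth factor = 1.284657 / 1.156223 = 1.111080
Total real return = 1.111080 − 1 → 11.108%.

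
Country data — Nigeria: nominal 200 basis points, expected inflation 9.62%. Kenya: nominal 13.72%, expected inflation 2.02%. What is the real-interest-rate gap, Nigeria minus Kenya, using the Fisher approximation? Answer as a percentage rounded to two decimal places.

-19.32%

Nigeria: 2% − 9.62% = -7.620%
Kenya: 13.72% − 2.02% = 11.700%
Differential = -19.320% → -19.32%.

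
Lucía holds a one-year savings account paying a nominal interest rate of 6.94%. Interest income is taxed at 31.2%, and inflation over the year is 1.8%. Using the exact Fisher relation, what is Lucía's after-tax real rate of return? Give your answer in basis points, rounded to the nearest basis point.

After-tax nominal return = 6.94% × (1 − 0.312) = 4.77472%.
1 + r = 1.0477472 / 1.01800 = 1.029221
After-tax real rate = 1.029221 − 1 → 292 basis points.

292 basis points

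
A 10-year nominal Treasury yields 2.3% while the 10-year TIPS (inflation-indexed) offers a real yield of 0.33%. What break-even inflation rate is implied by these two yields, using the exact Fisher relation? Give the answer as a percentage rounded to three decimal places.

1.964%

(1 + π) = (1 + i)/(1 + r) = 1.02300 / 1.00330 = 1.0196352
Break-even inflation = 1.0196352 − 1 → 1.964%.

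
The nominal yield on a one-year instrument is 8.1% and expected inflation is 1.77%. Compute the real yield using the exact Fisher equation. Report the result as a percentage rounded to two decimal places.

1 + r = 1.08100 / 1.01770 = 1.062199
r = 1.062199 − 1 = 6.2199%, i.e. 6.22%.

6.22%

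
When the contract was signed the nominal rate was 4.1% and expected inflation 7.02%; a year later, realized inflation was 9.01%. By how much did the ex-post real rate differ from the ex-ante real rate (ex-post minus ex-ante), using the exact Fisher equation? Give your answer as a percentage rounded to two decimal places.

Ex-ante: (1 + 0.0410)/(1 + 0.0702) − 1 = -2.7285%
Ex-post: (1 + 0.0410)/(1 + 0.0901) − 1 = -4.5042%
Difference (ex-post − ex-ante) = -1.7757% → -1.78%.

-1.78%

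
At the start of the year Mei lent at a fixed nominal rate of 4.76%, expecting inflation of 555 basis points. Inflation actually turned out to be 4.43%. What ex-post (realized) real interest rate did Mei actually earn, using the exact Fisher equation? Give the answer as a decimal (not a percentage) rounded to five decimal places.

Ex-post: (1 + 0.0476)/(1 + 0.0443) − 1 = 0.3160%
So the realized real rate is 0.00316.

0.00316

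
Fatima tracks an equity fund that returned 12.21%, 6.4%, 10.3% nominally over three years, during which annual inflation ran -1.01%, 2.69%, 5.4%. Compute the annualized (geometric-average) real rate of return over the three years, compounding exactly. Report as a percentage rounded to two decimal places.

7.12%

Compound the nominal returns: 1.1221 × 1.0640 × 1.1030 = 1.31688758.
Compound inflation: 0.9899 × 1.0269 × 1.0540 = 1.07142084.
Deflate: 1.31688758 / 1.07142084 = 1.22910395.
Annualized real rate = 1.22910395^(1/3) − 1 = 7.1181% → 7.12%.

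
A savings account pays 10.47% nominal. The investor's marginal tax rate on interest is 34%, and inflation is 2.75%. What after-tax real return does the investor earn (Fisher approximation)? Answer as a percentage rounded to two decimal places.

4.16%

After-tax nominal return = 10.47% × (1 − 0.34) = 6.9102%.
r ≈ 6.9102% − 2.75% → 4.16%.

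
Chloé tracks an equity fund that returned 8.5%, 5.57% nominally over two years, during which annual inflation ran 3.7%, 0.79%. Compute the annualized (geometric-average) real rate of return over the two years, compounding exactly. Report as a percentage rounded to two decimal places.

Compound the nominal returns: 1.0850 × 1.0557 = 1.14543450.
Compound inflation: 1.0370 × 1.0079 = 1.04519230.
Deflate: 1.14543450 / 1.04519230 = 1.09590790.
Annualized real rate = 1.09590790^(1/2) − 1 = 4.6856% → 4.69%.

4.69%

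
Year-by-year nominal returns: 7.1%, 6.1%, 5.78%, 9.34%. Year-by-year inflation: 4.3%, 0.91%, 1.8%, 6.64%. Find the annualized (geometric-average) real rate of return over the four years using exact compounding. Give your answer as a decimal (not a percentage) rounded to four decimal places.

0.0356

Nominal growth factor = 1.0710 × 1.0610 × 1.0578 × 1.0934 = 1.31427875
Price-level growth factor = 1.0430 × 1.0091 × 1.0180 × 1.0664 = 1.14257950
Real growth factor = 1.31427875 / 1.14257950 = 1.15027335
Annualized real rate = 1.15027335^(1/4) − 1 = 3.5620% → 0.0356.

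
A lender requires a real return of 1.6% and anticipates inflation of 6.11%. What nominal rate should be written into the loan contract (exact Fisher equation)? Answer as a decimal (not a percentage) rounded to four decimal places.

(1 + i) = (1 + r)(1 + π) = 1.01600 × 1.06110 = 1.0780776
i = 1.0780776 − 1, so the required nominal rate is 0.0781.

0.0781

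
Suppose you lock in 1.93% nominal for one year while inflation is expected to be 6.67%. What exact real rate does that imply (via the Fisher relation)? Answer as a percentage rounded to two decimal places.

-4.44%

1 + r = 1.01930 / 1.06670 = 0.955564
r = 0.955564 − 1 = -4.4436%, i.e. -4.44%.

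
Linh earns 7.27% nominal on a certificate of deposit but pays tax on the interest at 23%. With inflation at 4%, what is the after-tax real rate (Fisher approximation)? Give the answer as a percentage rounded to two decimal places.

After-tax nominal return = 7.27% × (1 − 0.23) = 5.5979%.
r ≈ 5.5979% − 4% → 1.60%.

1.60%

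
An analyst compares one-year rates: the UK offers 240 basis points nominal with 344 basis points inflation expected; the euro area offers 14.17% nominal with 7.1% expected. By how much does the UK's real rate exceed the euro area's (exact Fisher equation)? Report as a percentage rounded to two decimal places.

-7.61%

The UK: (1 + 0.0240)/(1 + 0.0344) − 1 = -1.0054%
The euro area: (1 + 0.1417)/(1 + 0.0710) − 1 = 6.6013%
Differential = -1.0054% − 6.6013% = -7.6067% → -7.61%.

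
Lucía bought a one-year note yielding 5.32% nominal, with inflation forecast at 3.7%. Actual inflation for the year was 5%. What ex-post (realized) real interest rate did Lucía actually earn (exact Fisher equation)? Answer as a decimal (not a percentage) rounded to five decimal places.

Ex-post: (1 + 0.0532)/(1 + 0.0500) − 1 = 0.3048%
So the realized real rate is 0.00305.

0.00305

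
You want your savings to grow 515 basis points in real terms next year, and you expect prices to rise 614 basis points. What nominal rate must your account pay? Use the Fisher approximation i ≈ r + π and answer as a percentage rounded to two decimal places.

i ≈ r + π = 5.15% + 6.14% = 11.29%.

11.29%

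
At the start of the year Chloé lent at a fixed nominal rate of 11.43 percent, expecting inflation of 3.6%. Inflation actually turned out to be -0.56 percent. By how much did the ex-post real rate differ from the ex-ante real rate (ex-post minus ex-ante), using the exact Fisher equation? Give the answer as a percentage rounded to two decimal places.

Ex-ante: (1 + 0.1143)/(1 + 0.0360) − 1 = 7.5579%
Ex-post: (1 + 0.1143)/(1 − 0.0056) − 1 = 12.0575%
Difference (ex-post − ex-ante) = 4.4996% → 4.50%.

4.50%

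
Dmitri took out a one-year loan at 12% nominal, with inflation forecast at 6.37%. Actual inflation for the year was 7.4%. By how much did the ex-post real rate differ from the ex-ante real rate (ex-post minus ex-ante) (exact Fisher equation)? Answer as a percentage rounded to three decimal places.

-1.010%

Ex-ante: (1 + 0.1200)/(1 + 0.0637) − 1 = 5.2928%
Ex-post: (1 + 0.1200)/(1 + 0.0740) − 1 = 4.2831%
Difference (ex-post − ex-ante) = -1.0098% → -1.010%.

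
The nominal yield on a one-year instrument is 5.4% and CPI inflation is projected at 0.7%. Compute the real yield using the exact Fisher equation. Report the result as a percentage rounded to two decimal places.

4.67%

By the Fisher equation, 1 + r = (1 + i)/(1 + π).
1 + r = 1.05400 / 1.00700 = 1.046673
r = 1.046673 − 1 = 4.6673%, i.e. 4.67%.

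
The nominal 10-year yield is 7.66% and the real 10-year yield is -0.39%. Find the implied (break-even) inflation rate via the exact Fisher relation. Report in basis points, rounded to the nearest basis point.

(1 + π) = (1 + i)/(1 + r) = 1.07660 / 0.99610 = 1.080815
Break-even inflation = 1.080815 − 1 → 808 basis points.

808 basis points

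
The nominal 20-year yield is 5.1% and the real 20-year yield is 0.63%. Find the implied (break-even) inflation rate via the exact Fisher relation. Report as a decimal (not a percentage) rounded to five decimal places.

(1 + π) = (1 + i)/(1 + r) = 1.05100 / 1.00630 = 1.044420
Break-even inflation = 1.044420 − 1 → 0.04442.

0.04442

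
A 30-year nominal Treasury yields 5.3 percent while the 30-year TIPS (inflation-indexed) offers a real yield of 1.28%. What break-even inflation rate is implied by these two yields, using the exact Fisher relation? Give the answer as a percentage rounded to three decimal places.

3.969%

(1 + π) = (1 + i)/(1 + r) = 1.05300 / 1.01280 = 1.039692
Break-even inflation = 1.039692 − 1 → 3.969%.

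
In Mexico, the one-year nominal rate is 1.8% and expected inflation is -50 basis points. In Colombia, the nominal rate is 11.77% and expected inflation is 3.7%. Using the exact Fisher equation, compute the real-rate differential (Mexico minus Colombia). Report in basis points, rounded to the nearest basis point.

-547 basis points

Mexico: (1 + 0.0180)/(1 − 0.0050) − 1 = 2.3116%
Colombia: (1 + 0.1177)/(1 + 0.0370) − 1 = 7.7821%
Differential = 2.3116% − 7.7821% = -5.4705% → -547 basis points.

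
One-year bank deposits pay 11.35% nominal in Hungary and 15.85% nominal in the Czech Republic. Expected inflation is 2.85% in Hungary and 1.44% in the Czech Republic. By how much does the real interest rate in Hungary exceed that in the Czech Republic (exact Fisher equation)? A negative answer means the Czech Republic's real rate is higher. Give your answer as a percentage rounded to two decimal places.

-5.94%

Hungary: (1 + 0.1135)/(1 + 0.0285) − 1 = 8.2645%
The Czech Republic: (1 + 0.1585)/(1 + 0.0144) − 1 = 14.2054%
Differential = 8.2645% − 14.2054% = -5.9410% → -5.94%.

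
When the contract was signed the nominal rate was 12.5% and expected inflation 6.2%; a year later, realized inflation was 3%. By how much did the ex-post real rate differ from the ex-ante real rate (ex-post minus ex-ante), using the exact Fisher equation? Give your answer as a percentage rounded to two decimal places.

Ex-ante: (1 + 0.1250)/(1 + 0.0620) − 1 = 5.9322%
Ex-post: (1 + 0.1250)/(1 + 0.0300) − 1 = 9.2233%
Difference (ex-post − ex-ante) = 3.2911% → 3.29%.

3.29%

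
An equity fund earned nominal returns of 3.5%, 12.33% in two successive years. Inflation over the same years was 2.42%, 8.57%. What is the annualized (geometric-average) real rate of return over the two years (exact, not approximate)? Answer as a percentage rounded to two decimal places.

2.25%

Nominal growth factor = 1.0350 × 1.1233 = 1.16261550
Price-level growth factor = 1.0242 × 1.0857 = 1.11197394
Real growth factor = 1.16261550 / 1.11197394 = 1.04554204
Annualized real rate = 1.04554204^(1/2) − 1 = 2.2518% → 2.25%.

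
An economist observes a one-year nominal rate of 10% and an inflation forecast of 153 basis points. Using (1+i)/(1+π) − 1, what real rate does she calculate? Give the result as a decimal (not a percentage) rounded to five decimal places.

0.08342

1 + r = 1.10000 / 1.01530 = 1.083424
r = 1.083424 − 1 = 8.3424%, i.e. 0.08342.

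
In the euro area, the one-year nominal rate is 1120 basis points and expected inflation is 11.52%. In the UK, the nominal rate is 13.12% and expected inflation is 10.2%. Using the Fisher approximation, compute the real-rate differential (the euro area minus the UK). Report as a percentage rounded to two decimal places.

-3.24%

The euro area: 11.2% − 11.52% = -0.320%
The UK: 13.12% − 10.2% = 2.920%
Differential = -3.240% → -3.24%.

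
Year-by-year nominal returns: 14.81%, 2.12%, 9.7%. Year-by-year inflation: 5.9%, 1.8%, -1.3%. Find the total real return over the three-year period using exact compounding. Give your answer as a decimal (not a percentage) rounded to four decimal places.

0.2087

Nominal growth factor = 1.1481 × 1.0212 × 1.0970 = 1.286166
Price-level growth factor = 1.0590 × 1.0180 × 0.9870 = 1.064047
Real growth factor = 1.286166 / 1.064047 = 1.208749
Total real return = 1.208749 − 1 → 0.2087.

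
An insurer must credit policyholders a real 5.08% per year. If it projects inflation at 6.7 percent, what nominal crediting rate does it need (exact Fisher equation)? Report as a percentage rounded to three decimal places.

12.120%

(1 + i) = (1 + r)(1 + π) = 1.05080 × 1.06700 = 1.1212036
i = 1.1212036 − 1, so the required nominal rate is 12.120%.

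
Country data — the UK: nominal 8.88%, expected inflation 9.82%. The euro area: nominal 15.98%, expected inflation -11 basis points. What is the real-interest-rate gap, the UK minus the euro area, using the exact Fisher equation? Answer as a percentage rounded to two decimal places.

-16.96%

The UK: (1 + 0.0888)/(1 + 0.0982) − 1 = -0.8559%
The euro area: (1 + 0.1598)/(1 − 0.0011) − 1 = 16.1077%
Differential = -0.8559% − 16.1077% = -16.9637% → -16.96%.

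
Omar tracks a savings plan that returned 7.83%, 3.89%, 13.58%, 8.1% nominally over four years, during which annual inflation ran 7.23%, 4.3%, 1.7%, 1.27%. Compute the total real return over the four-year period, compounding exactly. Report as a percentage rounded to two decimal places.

Compound the nominal returns: 1.0783 × 1.0389 × 1.1358 × 1.0810 = 1.375438.
Compound inflation: 1.0723 × 1.0430 × 1.0170 × 1.0127 = 1.151867.
Deflate: 1.375438 / 1.151867 = 1.194094.
Total real return = 1.194094 − 1 → 19.41%.

19.41%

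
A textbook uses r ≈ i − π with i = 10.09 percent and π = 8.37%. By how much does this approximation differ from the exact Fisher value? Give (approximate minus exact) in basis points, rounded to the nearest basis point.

13 basis points

Approximate: r ≈ 10.090% − 8.370% = 1.7200%
Exact: (1 + 0.1009)/(1 + 0.0837) − 1 = 1.5872%
Error = 1.7200% − 1.5872% = 0.1328% → 13 basis points.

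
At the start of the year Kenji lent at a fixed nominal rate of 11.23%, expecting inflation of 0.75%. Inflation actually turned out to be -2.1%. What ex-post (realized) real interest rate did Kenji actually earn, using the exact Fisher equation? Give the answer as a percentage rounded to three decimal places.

13.616%

Ex-post: (1 + 0.1123)/(1 − 0.0210) − 1 = 13.6159%
So the realized real rate is 13.616%.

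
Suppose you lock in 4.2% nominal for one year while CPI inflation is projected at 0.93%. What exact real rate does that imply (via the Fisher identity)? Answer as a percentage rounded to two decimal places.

1 + r = 1.04200 / 1.00930 = 1.032399
r = 1.032399 − 1 = 3.2399%, i.e. 3.24%.

3.24%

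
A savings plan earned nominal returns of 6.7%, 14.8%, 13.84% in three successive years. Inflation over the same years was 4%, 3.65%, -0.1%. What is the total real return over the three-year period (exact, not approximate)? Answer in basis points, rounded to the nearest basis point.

2949 basis points

Nominal growth factor = 1.0670 × 1.1480 × 1.1384 = 1.394444
Price-level growth factor = 1.0400 × 1.0365 × 0.9990 = 1.076882
Real growth factor = 1.394444 / 1.076882 = 1.294891
Total real return = 1.294891 − 1 → 2949 basis points.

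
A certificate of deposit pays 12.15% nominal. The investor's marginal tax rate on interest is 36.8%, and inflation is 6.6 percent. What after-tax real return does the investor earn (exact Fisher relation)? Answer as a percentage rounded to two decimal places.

1.01%

After-tax nominal return = 12.15% × (1 − 0.368) = 7.6788%.
1 + r = 1.076788 / 1.06600 = 1.010120
After-tax real rate = 1.010120 − 1 → 1.01%.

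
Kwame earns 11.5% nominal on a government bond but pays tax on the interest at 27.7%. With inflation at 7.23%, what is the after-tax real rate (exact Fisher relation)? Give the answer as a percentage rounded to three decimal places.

1.011%

After-tax nominal return = 11.5% × (1 − 0.277) = 8.3145%.
1 + r = 1.083145 / 1.07230 = 1.010114
After-tax real rate = 1.010114 − 1 → 1.011%.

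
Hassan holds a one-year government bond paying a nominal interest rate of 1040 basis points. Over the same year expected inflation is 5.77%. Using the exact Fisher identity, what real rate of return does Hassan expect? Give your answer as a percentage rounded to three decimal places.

4.377%

1 + r = 1.10400 / 1.05770 = 1.043774
r = 1.043774 − 1 = 4.3774%, i.e. 4.377%.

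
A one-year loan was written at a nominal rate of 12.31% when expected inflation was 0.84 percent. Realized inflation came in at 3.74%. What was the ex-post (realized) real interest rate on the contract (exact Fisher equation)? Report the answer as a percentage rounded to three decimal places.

8.261%

Ex-post: (1 + 0.1231)/(1 + 0.0374) − 1 = 8.2610%
So the realized real rate is 8.261%.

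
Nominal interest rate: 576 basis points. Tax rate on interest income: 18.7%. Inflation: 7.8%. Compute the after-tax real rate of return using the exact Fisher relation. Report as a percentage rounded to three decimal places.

-2.892%

After-tax nominal return = 5.76% × (1 − 0.187) = 4.68288%.
1 + r = 1.0468288 / 1.07800 = 0.971084
After-tax real rate = 0.971084 − 1 → -2.892%.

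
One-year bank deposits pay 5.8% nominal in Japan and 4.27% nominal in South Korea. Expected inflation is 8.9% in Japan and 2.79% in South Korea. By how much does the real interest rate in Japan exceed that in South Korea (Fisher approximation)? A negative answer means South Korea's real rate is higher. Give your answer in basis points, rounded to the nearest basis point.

-458 basis points

Japan: 5.8% − 8.9% = -3.100%
South Korea: 4.27% − 2.79% = 1.480%
Differential = -4.580% → -458 basis points.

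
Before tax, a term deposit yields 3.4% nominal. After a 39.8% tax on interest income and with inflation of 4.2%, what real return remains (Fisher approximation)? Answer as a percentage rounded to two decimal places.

After-tax nominal return = 3.4% × (1 − 0.398) = 2.0468%.
r ≈ 2.0468% − 4.2% → -2.15%.

-2.15%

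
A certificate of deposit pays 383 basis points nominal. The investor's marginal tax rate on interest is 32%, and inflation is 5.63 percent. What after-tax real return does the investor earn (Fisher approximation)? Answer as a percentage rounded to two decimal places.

After-tax nominal return = 3.83% × (1 − 0.32) = 2.6044%.
r ≈ 2.6044% − 5.63% → -3.03%.

-3.03%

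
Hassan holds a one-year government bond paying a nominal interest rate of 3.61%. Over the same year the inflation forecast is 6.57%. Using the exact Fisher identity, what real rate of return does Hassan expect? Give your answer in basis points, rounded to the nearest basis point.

1 + r = 1.03610 / 1.06570 = 0.972225
r = 0.972225 − 1 = -2.7775%, i.e. -278 basis points.

-278 basis points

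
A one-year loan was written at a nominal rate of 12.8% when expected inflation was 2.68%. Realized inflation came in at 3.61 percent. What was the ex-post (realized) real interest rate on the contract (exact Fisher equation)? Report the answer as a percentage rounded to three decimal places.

8.870%

Ex-post: (1 + 0.1280)/(1 + 0.0361) − 1 = 8.8698%
So the realized real rate is 8.870%.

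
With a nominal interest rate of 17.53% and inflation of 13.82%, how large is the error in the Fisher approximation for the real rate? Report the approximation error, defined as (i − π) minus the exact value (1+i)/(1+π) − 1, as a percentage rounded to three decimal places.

0.450%

Approximate: r ≈ 17.530% − 13.820% = 3.7100%
Exact: (1 + 0.1753)/(1 + 0.1382) − 1 = 3.25953%
Error = 3.7100% − 3.25953% = 0.45047% → 0.450%.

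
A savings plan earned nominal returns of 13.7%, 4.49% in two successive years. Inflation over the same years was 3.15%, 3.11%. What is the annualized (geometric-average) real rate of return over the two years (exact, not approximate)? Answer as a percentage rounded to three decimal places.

Nominal growth factor = 1.1370 × 1.0449 = 1.18805130
Price-level growth factor = 1.0315 × 1.0311 = 1.06357965
Real growth factor = 1.18805130 / 1.06357965 = 1.11703087
Annualized real rate = 1.11703087^(1/2) − 1 = 5.6897% → 5.690%.

5.690%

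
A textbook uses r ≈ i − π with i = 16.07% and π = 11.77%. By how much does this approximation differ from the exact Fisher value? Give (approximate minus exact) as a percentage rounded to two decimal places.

0.45%

Approximate: r ≈ 16.070% − 11.770% = 4.3000%
Exact: (1 + 0.1607)/(1 + 0.1177) − 1 = 3.8472%
Error = 4.3000% − 3.8472% = 0.4528% → 0.45%.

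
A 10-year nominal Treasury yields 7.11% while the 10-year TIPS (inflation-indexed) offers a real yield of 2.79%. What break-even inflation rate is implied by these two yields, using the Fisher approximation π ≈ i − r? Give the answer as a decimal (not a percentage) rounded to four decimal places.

0.0432

π ≈ i − r = 7.11% − 2.79% → 0.0432.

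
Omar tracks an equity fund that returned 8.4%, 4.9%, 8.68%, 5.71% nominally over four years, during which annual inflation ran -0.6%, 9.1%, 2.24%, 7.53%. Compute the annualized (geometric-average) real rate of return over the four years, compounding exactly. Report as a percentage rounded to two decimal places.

Compound the nominal returns: 1.0840 × 1.0490 × 1.0868 × 1.0571 = 1.30638286.
Compound inflation: 0.9940 × 1.0910 × 1.0224 × 1.0753 = 1.19223433.
Deflate: 1.30638286 / 1.19223433 = 1.09574337.
Annualized real rate = 1.09574337^(1/4) − 1 = 2.3122% → 2.31%.

2.31%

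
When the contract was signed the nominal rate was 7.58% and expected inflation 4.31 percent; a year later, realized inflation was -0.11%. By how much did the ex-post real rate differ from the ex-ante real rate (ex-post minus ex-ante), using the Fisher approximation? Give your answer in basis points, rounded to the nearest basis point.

Ex-ante: 7.58% − 4.31% = 3.270%
Ex-post: 7.58% − (-0.11%) = 7.690%
Difference (ex-post − ex-ante) = 4.4200% → 442 basis points.

442 basis points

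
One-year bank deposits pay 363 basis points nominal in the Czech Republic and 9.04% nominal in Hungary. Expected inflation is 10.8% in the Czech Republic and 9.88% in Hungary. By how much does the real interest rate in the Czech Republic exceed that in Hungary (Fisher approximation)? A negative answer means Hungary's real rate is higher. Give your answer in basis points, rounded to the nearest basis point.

-633 basis points

The Czech Republic: 3.63% − 10.8% = -7.170%
Hungary: 9.04% − 9.88% = -0.840%
Differential = -6.330% → -633 basis points.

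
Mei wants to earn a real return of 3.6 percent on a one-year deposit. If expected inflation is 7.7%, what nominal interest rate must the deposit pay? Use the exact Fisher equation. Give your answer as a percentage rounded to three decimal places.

(1 + i) = (1 + r)(1 + π) = 1.03600 × 1.07700 = 1.115772
i = 1.115772 − 1, so the required nominal rate is 11.577%.

11.577%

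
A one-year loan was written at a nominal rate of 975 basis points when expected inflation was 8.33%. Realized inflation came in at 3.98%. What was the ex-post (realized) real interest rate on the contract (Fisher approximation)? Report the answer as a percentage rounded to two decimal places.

5.77%

Ex-post: 9.75% − 3.98% = 5.770%
So the realized real rate is 5.77%.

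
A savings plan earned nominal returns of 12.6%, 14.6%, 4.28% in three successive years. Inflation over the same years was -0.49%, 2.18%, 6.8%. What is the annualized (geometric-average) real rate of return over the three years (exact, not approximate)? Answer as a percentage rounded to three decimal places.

7.409%

Compound the nominal returns: 1.1260 × 1.1460 × 1.0428 = 1.34562495.
Compound inflation: 0.9951 × 1.0218 × 1.0680 = 1.08593512.
Deflate: 1.34562495 / 1.08593512 = 1.23913936.
Annualized real rate = 1.23913936^(1/3) − 1 = 7.4088% → 7.409%.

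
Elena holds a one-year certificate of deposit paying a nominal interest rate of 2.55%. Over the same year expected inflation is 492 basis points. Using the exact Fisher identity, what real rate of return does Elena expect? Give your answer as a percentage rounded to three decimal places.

-2.259%

By the Fisher identity, 1 + r = (1 + i)/(1 + π).
1 + r = 1.02550 / 1.04920 = 0.977411
r = 0.977411 − 1 = -2.2589%, i.e. -2.259%.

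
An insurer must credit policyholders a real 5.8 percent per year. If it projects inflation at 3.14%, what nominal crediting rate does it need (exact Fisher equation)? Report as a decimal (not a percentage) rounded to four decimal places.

0.0912

(1 + i) = (1 + r)(1 + π) = 1.05800 × 1.03140 = 1.0912212
i = 1.0912212 − 1, so the required nominal rate is 0.0912.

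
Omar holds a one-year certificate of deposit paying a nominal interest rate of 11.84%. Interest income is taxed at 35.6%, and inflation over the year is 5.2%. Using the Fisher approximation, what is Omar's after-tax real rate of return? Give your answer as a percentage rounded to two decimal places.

2.42%

After-tax nominal return = 11.84% × (1 − 0.356) = 7.62496%.
r ≈ 7.62496% − 5.2% → 2.42%.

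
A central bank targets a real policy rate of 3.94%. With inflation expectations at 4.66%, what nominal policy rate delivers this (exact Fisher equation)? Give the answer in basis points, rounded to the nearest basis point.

878 basis points

(1 + i) = (1 + r)(1 + π) = 1.03940 × 1.04660 = 1.08783604
i = 1.08783604 − 1, so the required nominal rate is 878 basis points.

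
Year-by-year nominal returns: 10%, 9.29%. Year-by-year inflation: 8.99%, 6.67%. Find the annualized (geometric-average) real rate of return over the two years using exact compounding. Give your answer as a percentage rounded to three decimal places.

1.689%

Nominal growth factor = 1.1000 × 1.0929 = 1.20219000
Price-level growth factor = 1.0899 × 1.0667 = 1.16259633
Real growth factor = 1.20219000 / 1.16259633 = 1.03405625
Annualized real rate = 1.03405625^(1/2) − 1 = 1.6886% → 1.689%.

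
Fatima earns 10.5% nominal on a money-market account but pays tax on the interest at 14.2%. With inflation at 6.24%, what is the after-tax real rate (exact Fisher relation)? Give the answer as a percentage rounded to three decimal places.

2.606%

After-tax nominal return = 10.5% × (1 − 0.142) = 9.0090%.
1 + r = 1.09009 / 1.06240 = 1.026064
After-tax real rate = 1.026064 − 1 → 2.606%.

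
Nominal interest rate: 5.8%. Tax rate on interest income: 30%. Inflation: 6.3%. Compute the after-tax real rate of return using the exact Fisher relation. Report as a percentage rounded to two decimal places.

-2.11%

After-tax nominal return = 5.8% × (1 − 0.3) = 4.0600%.
1 + r = 1.04060 / 1.06300 = 0.978928
After-tax real rate = 0.978928 − 1 → -2.11%.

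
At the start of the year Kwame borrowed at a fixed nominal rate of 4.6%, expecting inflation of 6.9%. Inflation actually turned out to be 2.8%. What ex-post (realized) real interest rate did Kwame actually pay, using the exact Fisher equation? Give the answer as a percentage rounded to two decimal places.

Ex-post: (1 + 0.0460)/(1 + 0.0280) − 1 = 1.7510%
So the realized real rate is 1.75%.

1.75%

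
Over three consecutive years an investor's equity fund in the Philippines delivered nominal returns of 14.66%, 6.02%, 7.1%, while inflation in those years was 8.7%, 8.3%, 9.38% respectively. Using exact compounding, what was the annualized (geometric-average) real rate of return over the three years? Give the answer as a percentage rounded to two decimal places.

Compound the nominal returns: 1.1466 × 1.0602 × 1.0710 = 1.30193472.
Compound inflation: 1.0870 × 1.0830 × 1.0938 = 1.28764433.
Deflate: 1.30193472 / 1.28764433 = 1.01109809.
Annualized real rate = 1.01109809^(1/3) − 1 = 0.3686% → 0.37%.

0.37%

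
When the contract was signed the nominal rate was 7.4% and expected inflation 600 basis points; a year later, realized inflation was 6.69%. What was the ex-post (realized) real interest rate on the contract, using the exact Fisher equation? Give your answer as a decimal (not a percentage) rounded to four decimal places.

Ex-post: (1 + 0.0740)/(1 + 0.0669) − 1 = 0.6655%
So the realized real rate is 0.0067.

0.0067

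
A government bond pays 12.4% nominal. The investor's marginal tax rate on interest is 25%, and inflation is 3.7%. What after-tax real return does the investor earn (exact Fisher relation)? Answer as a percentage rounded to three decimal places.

After-tax nominal return = 12.4% × (1 − 0.25) = 9.3000%.
1 + r = 1.09300 / 1.03700 = 1.054002
After-tax real rate = 1.054002 − 1 → 5.400%.

5.400%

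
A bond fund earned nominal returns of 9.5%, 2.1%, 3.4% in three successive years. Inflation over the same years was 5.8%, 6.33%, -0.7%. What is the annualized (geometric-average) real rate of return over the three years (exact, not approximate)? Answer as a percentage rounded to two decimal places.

1.15%

Nominal growth factor = 1.0950 × 1.0210 × 1.0340 = 1.15600683
Price-level growth factor = 1.0580 × 1.0633 × 0.9930 = 1.11709660
Real growth factor = 1.15600683 / 1.11709660 = 1.03483157
Annualized real rate = 1.03483157^(1/3) − 1 = 1.1478% → 1.15%.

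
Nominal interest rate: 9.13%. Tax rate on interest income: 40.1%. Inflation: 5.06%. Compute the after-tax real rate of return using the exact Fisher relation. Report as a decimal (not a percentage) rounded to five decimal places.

After-tax nominal return = 9.13% × (1 − 0.401) = 5.46887%.
1 + r = 1.0546887 / 1.05060 = 1.003892
After-tax real rate = 1.003892 − 1 → 0.00389.

0.00389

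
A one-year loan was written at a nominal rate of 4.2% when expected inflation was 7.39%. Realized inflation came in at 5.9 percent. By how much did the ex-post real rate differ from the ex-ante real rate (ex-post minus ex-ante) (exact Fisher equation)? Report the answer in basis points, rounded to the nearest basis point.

137 basis points

Ex-ante: (1 + 0.0420)/(1 + 0.0739) − 1 = -2.9705%
Ex-post: (1 + 0.0420)/(1 + 0.0590) − 1 = -1.6053%
Difference (ex-post − ex-ante) = 1.3652% → 137 basis points.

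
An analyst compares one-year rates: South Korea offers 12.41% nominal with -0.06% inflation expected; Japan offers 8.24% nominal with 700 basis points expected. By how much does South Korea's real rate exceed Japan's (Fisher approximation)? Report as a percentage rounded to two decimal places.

11.23%

South Korea: 12.41% − (-0.06%) = 12.470%
Japan: 8.24% − 7% = 1.240%
Differential = 11.230% → 11.23%.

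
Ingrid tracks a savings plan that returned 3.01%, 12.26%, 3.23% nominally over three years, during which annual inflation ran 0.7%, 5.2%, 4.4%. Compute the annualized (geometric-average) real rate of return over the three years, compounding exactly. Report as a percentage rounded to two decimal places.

Compound the nominal returns: 1.0301 × 1.1226 × 1.0323 = 1.19374167.
Compound inflation: 1.0070 × 1.0520 × 1.0440 = 1.10597602.
Deflate: 1.19374167 / 1.10597602 = 1.07935583.
Annualized real rate = 1.07935583^(1/3) − 1 = 2.5782% → 2.58%.

2.58%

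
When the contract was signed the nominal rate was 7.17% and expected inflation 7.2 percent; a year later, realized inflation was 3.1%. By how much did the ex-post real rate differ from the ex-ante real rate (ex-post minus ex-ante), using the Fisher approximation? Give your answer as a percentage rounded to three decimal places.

Ex-ante: 7.17% − 7.2% = -0.030%
Ex-post: 7.17% − 3.1% = 4.070%
Difference (ex-post − ex-ante) = 4.1000% → 4.100%.

4.100%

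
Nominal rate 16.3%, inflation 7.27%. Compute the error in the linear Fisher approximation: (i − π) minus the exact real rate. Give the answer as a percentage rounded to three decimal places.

0.612%

Approximate: r ≈ 16.300% − 7.270% = 9.0300%
Exact: (1 + 0.1630)/(1 + 0.0727) − 1 = 8.4180%
Error = 9.0300% − 8.4180% = 0.6120% → 0.612%.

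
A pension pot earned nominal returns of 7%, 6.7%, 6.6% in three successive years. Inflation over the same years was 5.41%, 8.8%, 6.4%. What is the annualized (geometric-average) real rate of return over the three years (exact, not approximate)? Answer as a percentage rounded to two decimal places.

Compound the nominal returns: 1.0700 × 1.0670 × 1.0660 = 1.21704154.
Compound inflation: 1.0541 × 1.0880 × 1.0640 = 1.22025989.
Deflate: 1.21704154 / 1.22025989 = 0.99736257.
Annualized real rate = 0.99736257^(1/3) − 1 = -0.0880% → -0.09%.

-0.09%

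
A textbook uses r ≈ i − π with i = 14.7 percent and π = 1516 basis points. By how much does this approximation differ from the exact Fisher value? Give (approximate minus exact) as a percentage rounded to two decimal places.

-0.06%

Approximate: r ≈ 14.700% − 15.160% = -0.4600%
Exact: (1 + 0.1470)/(1 + 0.1516) − 1 = -0.3994%
Error = -0.4600% − (-0.3994%) = -0.0606% → -0.06%.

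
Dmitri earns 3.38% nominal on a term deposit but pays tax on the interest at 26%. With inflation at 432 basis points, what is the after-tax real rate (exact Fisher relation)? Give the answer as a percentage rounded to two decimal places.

After-tax nominal return = 3.38% × (1 − 0.26) = 2.5012%.
1 + r = 1.025012 / 1.04320 = 0.982565
After-tax real rate = 0.982565 − 1 → -1.74%.

-1.74%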